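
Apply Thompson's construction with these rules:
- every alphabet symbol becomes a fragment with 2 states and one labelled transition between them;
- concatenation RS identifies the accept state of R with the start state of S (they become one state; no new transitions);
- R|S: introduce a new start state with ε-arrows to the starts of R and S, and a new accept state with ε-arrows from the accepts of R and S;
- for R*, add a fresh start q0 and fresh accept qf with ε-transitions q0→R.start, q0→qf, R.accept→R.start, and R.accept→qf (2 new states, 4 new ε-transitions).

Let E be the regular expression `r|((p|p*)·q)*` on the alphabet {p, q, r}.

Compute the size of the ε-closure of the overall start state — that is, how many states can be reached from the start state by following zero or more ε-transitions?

11

Compute the ε-closure size of each fragment's start state recursively; a symbol fragment's start has no outgoing ε-edge, so its closure is just itself (size 1).
  p* : |ε-closure| = 1 (new start) + 1 (body) + 1 (new accept) = 3
  p|p* : new start ε-reaches every alternative's start; at least one alternative accepts ε, so the union's new accept is reached too: |ε-closure| = 1 + 1 + 3 + 1 = 6
  (p|p*)·q : the left operand accepts ε, so the closure extends into the next operand (the shared merged state is already counted); |ε-closure| = 6 + (1−1) = 6
  ((p|p*)·q)* : new start has ε-edges to the inner start and to the new accept, so |ε-closure| = 2 + 6 = 8
  r|((p|p*)·q)* : new start ε-reaches every alternative's start; at least one alternative accepts ε, so the union's new accept is reached too: |ε-closure| = 1 + 1 + 8 + 1 = 11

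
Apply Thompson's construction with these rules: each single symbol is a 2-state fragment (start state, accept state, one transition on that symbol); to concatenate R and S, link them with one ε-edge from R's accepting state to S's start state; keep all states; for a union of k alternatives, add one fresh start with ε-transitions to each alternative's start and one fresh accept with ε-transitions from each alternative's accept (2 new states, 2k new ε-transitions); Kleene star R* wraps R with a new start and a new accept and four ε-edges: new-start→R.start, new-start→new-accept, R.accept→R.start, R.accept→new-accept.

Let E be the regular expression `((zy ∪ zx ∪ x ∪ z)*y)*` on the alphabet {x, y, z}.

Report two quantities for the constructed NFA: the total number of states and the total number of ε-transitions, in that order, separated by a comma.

20, 19

Recursing over subexpressions:
Each of the 7 symbol leaves contributes 2 states and 0 ε-transitions.
  zy = 4 states, 1 ε-transition
  zx = 4 states, 1 ε-transition
  zy ∪ zx ∪ x ∪ z = 14 states, 10 ε-transitions
  (zy ∪ zx ∪ x ∪ z)* = 16 states, 14 ε-transitions
  (zy ∪ zx ∪ x ∪ z)*y = 18 states, 15 ε-transitions
  ((zy ∪ zx ∪ x ∪ z)*y)* = 20 states, 19 ε-transitions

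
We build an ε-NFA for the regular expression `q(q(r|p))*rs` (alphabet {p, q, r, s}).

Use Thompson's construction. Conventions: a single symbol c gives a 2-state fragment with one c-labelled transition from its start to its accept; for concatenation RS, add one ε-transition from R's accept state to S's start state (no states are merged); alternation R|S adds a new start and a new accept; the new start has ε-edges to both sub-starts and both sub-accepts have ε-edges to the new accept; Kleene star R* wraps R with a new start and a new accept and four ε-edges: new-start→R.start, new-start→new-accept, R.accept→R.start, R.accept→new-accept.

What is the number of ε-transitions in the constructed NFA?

Per subexpression:
Each of the 6 symbol leaves contributes 0 ε-transitions.
  r|p : 4 ε-transitions
  q(r|p) : 5 ε-transitions
  (q(r|p))* : 9 ε-transitions
  q(q(r|p))*rs : 12 ε-transitions

12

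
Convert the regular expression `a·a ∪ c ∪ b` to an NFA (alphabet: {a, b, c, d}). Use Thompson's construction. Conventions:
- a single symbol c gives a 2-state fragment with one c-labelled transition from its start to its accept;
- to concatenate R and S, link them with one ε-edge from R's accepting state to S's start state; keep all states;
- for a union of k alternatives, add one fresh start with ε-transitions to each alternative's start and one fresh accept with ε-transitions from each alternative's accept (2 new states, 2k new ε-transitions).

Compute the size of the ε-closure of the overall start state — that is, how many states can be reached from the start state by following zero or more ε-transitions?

4

Compute the ε-closure size of each fragment's start state recursively; a symbol fragment's start has no outgoing ε-edge, so its closure is just itself (size 1).
  a·a : |ε-closure| equals the left operand's closure size = 1 (its accept is not ε-reachable, so the closure stops there)
  a·a ∪ c ∪ b : new start ε-reaches every alternative's start; none of them accept ε, so the new accept is not reached: |ε-closure| = 1 + 1 + 1 + 1 = 4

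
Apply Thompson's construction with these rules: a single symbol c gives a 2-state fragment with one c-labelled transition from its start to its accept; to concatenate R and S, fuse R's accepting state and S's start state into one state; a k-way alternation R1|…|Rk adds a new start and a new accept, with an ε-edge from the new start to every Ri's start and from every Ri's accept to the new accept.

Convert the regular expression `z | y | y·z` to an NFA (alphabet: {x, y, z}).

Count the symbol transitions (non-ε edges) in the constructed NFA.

4

By structural recursion:
Each of the 4 symbol leaves contributes exactly 1 symbol transition.
  y·z — 2 symbol transitions
  z | y | y·z — 4 symbol transitions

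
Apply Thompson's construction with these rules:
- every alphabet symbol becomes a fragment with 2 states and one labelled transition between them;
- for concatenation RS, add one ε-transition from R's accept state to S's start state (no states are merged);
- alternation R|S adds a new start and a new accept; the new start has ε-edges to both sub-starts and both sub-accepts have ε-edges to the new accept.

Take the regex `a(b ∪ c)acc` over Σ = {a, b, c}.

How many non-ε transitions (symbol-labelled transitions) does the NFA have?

6

Recursing over subexpressions:
Each of the 6 symbol leaves contributes exactly 1 symbol transition.
  b ∪ c : 2 symbol transitions
  a(b ∪ c)acc : 6 symbol transitions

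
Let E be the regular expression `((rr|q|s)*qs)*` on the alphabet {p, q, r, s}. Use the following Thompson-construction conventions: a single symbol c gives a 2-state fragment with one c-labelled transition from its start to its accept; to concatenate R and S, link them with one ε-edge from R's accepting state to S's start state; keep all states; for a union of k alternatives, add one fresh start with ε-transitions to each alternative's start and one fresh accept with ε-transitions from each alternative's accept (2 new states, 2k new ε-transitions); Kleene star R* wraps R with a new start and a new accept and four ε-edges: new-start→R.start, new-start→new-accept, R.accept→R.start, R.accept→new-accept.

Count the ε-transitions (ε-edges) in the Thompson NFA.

Per subexpression:
Each of the 6 symbol leaves contributes 0 ε-transitions.
  rr = 1 ε-transition
  rr|q|s = 7 ε-transitions
  (rr|q|s)* = 11 ε-transitions
  (rr|q|s)*qs = 13 ε-transitions
  ((rr|q|s)*qs)* = 17 ε-transitions

17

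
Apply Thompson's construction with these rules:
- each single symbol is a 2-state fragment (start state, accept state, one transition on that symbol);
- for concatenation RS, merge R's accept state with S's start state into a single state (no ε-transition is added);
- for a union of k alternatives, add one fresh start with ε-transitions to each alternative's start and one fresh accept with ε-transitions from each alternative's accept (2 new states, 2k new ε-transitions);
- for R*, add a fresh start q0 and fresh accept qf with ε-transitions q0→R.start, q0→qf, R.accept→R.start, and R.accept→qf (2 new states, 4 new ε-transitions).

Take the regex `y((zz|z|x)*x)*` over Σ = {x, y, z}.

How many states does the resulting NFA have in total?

15

Building bottom-up:
Each of the 6 symbol leaves contributes a 2-state fragment.
  zz → 3 states
  zz|z|x → 9 states
  (zz|z|x)* → 11 states
  (zz|z|x)*x → 12 states
  ((zz|z|x)*x)* → 14 states
  y((zz|z|x)*x)* → 15 states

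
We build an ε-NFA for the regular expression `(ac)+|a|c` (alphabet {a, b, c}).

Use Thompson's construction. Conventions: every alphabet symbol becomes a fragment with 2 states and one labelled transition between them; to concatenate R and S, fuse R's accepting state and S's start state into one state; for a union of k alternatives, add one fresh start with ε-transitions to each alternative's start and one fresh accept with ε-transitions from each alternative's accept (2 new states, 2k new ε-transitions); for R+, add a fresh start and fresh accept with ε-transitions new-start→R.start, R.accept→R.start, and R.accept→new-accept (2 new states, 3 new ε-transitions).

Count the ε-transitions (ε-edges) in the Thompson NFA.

Bottom-up over the parse tree:
Each of the 4 symbol leaves contributes 0 ε-transitions.
  ac — 0 ε-transitions
  (ac)+ — 3 ε-transitions
  (ac)+|a|c — 9 ε-transitions

9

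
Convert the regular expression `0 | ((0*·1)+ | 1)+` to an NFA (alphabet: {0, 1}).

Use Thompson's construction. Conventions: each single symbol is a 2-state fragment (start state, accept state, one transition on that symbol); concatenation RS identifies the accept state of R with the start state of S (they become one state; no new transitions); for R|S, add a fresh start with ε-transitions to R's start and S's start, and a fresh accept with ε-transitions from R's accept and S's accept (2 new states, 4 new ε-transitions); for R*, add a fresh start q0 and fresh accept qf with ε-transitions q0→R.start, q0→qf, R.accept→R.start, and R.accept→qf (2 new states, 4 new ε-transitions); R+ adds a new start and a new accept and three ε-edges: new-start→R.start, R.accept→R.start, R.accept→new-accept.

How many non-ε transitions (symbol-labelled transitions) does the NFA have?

By structural recursion:
Each of the 4 symbol leaves contributes exactly 1 symbol transition.
  0* → 1 symbol transition
  0*·1 → 2 symbol transitions
  (0*·1)+ → 2 symbol transitions
  (0*·1)+ | 1 → 3 symbol transitions
  ((0*·1)+ | 1)+ → 3 symbol transitions
  0 | ((0*·1)+ | 1)+ → 4 symbol transitions

4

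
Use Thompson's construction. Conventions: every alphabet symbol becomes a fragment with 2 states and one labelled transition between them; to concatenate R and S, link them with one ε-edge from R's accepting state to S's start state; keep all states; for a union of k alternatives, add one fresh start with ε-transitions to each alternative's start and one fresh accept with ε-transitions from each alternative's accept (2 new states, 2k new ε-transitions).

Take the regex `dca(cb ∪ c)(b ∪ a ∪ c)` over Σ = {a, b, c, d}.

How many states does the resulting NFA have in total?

Recursing over subexpressions:
Each of the 9 symbol leaves contributes a 2-state fragment.
  cb — 4 states
  cb ∪ c — 8 states
  b ∪ a ∪ c — 8 states
  dca(cb ∪ c)(b ∪ a ∪ c) — 22 states

22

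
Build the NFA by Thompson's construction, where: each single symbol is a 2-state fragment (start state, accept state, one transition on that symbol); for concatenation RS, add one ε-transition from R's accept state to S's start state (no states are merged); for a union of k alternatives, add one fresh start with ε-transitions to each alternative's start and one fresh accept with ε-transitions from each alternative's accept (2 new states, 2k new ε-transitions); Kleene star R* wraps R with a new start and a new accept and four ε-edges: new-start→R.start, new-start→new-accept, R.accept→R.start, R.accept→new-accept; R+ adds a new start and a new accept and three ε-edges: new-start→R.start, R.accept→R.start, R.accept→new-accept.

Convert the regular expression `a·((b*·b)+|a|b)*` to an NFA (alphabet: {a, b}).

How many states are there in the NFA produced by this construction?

Per subexpression:
Each of the 5 symbol leaves contributes a 2-state fragment.
  b* : 4 states
  b*·b : 6 states
  (b*·b)+ : 8 states
  (b*·b)+|a|b : 14 states
  ((b*·b)+|a|b)* : 16 states
  a·((b*·b)+|a|b)* : 18 states

18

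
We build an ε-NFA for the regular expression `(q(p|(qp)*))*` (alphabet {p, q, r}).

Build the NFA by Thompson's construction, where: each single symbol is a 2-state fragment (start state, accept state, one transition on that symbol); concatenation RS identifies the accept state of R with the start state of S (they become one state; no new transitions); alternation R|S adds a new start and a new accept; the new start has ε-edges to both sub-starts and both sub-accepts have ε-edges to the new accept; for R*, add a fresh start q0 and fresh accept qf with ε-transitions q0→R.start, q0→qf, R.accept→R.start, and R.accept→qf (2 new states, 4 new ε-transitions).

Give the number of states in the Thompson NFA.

Bottom-up over the parse tree:
Each of the 4 symbol leaves contributes a 2-state fragment.
  qp → 3 states
  (qp)* → 5 states
  p|(qp)* → 9 states
  q(p|(qp)*) → 10 states
  (q(p|(qp)*))* → 12 states

12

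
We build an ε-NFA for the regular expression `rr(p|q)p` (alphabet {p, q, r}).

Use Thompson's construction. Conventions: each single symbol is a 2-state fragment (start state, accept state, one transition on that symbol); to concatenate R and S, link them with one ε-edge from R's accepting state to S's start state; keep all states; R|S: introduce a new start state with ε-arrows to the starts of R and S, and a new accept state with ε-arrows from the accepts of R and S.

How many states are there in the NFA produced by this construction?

12

Bottom-up over the parse tree:
Each of the 5 symbol leaves contributes a 2-state fragment.
  p|q : 6 states
  rr(p|q)p : 12 states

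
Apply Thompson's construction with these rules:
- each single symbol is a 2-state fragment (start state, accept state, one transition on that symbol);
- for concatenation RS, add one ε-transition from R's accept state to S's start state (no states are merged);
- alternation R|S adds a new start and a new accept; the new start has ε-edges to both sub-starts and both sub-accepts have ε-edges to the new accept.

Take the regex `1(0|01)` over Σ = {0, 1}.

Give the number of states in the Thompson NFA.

10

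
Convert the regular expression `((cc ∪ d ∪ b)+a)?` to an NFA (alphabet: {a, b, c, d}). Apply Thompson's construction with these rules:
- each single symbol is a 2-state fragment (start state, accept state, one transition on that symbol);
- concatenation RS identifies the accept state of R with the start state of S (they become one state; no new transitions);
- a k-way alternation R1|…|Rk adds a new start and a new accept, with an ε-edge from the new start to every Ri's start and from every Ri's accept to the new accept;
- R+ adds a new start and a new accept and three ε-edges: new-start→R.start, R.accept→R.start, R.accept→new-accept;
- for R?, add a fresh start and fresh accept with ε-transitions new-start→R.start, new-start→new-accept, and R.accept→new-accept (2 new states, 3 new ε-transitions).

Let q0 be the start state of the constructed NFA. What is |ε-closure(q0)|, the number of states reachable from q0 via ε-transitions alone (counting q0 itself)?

7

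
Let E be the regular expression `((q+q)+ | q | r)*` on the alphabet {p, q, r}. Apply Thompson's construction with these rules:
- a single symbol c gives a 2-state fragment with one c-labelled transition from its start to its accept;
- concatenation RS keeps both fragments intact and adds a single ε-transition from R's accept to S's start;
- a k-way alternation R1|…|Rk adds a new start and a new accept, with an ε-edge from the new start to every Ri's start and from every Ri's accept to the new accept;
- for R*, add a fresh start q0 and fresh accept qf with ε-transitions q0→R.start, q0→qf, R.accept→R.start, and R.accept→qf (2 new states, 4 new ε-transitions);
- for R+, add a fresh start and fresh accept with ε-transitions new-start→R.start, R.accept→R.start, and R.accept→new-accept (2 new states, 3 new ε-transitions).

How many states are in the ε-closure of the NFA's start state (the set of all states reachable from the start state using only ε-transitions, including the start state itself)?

8

Let C(F) = |ε-closure(F.start)| within fragment F, and note whether F accepts ε. Symbol fragments have C = 1 and do not accept ε. Then:
  q+ — |closure| = 1 + 1 = 2 (the body doesn't accept ε, so the new accept is not reached)
  q+q — |closure| equals the left operand's closure size = 2 (its accept is not ε-reachable, so the closure stops there)
  (q+q)+ — |closure| = 1 + 2 = 3 (the body doesn't accept ε, so the new accept is not reached)
  (q+q)+ | q | r — new start ε-reaches every alternative's start; none of them accept ε, so the new accept is not reached: |closure| = 1 + 3 + 1 + 1 = 6
  ((q+q)+ | q | r)* — new start has ε-edges to the inner start and to the new accept, so |closure| = 2 + 6 = 8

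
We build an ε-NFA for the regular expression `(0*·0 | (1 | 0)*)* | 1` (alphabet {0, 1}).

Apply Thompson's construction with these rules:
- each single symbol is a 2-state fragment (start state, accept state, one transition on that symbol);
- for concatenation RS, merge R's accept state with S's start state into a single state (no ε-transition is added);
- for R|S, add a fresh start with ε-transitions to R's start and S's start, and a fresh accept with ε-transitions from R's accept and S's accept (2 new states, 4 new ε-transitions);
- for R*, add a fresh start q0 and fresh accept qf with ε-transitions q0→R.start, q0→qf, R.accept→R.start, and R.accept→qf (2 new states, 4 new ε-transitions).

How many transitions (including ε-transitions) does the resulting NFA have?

By structural recursion:
Each of the 5 symbol leaves contributes 1 transition (1 symbol, 0 ε).
  0* — 5 transitions (1 symbol, 4 ε)
  0*·0 — 6 transitions (2 symbol, 4 ε)
  1 | 0 — 6 transitions (2 symbol, 4 ε)
  (1 | 0)* — 10 transitions (2 symbol, 8 ε)
  0*·0 | (1 | 0)* — 20 transitions (4 symbol, 16 ε)
  (0*·0 | (1 | 0)*)* — 24 transitions (4 symbol, 20 ε)
  (0*·0 | (1 | 0)*)* | 1 — 29 transitions (5 symbol, 24 ε)

29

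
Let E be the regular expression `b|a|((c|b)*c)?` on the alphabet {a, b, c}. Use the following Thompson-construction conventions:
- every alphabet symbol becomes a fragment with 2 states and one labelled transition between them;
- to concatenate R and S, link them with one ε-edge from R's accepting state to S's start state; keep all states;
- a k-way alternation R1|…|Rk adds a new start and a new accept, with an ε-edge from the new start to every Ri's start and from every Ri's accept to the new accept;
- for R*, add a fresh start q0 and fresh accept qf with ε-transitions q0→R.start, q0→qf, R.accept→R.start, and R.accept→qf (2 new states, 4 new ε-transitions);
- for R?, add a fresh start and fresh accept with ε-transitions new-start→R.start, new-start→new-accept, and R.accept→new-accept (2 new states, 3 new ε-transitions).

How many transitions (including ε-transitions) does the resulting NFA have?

23

Per subexpression:
Each of the 5 symbol leaves contributes 1 transition (1 symbol, 0 ε).
  c|b → 6 transitions (2 symbol, 4 ε)
  (c|b)* → 10 transitions (2 symbol, 8 ε)
  (c|b)*c → 12 transitions (3 symbol, 9 ε)
  ((c|b)*c)? → 15 transitions (3 symbol, 12 ε)
  b|a|((c|b)*c)? → 23 transitions (5 symbol, 18 ε)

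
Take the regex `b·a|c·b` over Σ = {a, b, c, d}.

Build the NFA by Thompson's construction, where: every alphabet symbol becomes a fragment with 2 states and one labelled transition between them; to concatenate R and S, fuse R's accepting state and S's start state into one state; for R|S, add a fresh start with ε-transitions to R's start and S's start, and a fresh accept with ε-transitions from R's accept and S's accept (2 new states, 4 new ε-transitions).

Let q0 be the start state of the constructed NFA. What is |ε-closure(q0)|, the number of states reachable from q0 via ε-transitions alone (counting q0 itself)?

Let C(F) = |ε-closure(F.start)| within fragment F, and note whether F accepts ε. Symbol fragments have C = 1 and do not accept ε. Then:
  b·a — |closure| equals the left operand's closure size = 1 (its accept is not ε-reachable, so the closure stops there)
  c·b — |closure| equals the left operand's closure size = 1 (its accept is not ε-reachable, so the closure stops there)
  b·a|c·b — new start ε-reaches every alternative's start; none of them accept ε, so the new accept is not reached: |closure| = 1 + 1 + 1 = 3

3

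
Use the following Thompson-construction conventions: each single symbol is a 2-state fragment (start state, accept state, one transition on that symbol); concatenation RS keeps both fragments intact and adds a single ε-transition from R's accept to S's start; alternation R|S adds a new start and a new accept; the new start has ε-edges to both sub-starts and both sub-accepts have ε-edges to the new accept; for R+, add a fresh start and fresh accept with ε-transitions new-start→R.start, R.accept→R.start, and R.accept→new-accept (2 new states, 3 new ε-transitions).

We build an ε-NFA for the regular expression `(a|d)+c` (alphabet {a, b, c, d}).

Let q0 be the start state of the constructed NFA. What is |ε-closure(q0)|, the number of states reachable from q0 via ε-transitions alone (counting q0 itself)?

4

Compute the ε-closure size of each fragment's start state recursively; a symbol fragment's start has no outgoing ε-edge, so its closure is just itself (size 1).
  a|d — new start ε-reaches every alternative's start; none of them accept ε, so the new accept is not reached: C = 1 + 1 + 1 = 3
  (a|d)+ — C = 1 + 3 = 4 (the body doesn't accept ε, so the new accept is not reached)
  (a|d)+c — C equals the left operand's closure size = 4 (its accept is not ε-reachable, so the closure stops there)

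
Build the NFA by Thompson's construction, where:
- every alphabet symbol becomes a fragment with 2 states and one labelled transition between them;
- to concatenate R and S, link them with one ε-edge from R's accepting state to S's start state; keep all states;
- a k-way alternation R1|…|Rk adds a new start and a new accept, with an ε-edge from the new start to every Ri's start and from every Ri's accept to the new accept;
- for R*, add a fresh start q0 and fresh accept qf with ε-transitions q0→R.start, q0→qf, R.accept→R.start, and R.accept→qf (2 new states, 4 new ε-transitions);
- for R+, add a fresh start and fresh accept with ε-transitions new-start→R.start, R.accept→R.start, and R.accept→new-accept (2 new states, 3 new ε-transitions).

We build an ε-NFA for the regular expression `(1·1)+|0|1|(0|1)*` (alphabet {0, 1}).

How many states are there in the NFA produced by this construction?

By structural recursion:
Each of the 6 symbol leaves contributes a 2-state fragment.
  1·1 : 4 states
  (1·1)+ : 6 states
  0|1 : 6 states
  (0|1)* : 8 states
  (1·1)+|0|1|(0|1)* : 20 states

20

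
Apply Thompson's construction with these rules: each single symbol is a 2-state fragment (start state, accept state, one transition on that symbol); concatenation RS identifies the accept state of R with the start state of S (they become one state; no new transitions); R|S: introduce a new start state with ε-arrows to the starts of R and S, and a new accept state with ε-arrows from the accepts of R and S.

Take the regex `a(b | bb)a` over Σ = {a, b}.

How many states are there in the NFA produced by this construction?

9

Per subexpression:
Each of the 5 symbol leaves contributes a 2-state fragment.
  bb : 3 states
  b | bb : 7 states
  a(b | bb)a : 9 states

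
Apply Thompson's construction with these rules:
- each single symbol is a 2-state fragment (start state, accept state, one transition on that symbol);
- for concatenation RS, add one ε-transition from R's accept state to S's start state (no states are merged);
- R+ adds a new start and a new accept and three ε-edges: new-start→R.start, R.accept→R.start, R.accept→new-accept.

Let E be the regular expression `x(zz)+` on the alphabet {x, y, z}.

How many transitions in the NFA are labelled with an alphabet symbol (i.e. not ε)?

3

By structural recursion:
Each of the 3 symbol leaves contributes exactly 1 symbol transition.
  zz → 2 symbol transitions
  (zz)+ → 2 symbol transitions
  x(zz)+ → 3 symbol transitions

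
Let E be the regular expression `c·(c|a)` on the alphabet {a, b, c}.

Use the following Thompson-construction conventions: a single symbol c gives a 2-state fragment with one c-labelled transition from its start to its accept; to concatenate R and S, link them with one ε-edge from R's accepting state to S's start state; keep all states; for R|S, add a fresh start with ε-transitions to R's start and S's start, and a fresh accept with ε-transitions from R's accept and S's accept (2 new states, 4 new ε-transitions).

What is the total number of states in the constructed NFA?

Per subexpression:
Each of the 3 symbol leaves contributes a 2-state fragment.
  c|a — 6 states
  c·(c|a) — 8 states

8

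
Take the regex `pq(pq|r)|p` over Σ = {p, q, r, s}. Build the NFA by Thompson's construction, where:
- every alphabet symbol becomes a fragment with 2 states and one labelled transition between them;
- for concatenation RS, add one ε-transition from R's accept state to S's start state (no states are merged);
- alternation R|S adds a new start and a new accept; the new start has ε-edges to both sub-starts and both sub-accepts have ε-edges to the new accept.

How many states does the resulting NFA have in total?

16

Building bottom-up:
Each of the 6 symbol leaves contributes a 2-state fragment.
  pq — 4 states
  pq|r — 8 states
  pq(pq|r) — 12 states
  pq(pq|r)|p — 16 states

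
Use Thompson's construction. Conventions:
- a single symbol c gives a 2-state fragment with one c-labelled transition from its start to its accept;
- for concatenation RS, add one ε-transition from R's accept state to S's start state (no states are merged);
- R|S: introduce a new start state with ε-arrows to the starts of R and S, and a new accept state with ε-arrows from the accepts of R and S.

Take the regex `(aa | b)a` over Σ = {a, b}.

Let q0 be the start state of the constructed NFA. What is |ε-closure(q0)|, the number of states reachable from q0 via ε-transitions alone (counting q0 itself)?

3

Compute the ε-closure size of each fragment's start state recursively; a symbol fragment's start has no outgoing ε-edge, so its closure is just itself (size 1).
  aa → same as the first factor's closure: C = 1
  aa | b → C = 1 + 1 + 1 = 3 (the new accept is not ε-reachable since no branch accepts ε)
  (aa | b)a → same as the first factor's closure: C = 3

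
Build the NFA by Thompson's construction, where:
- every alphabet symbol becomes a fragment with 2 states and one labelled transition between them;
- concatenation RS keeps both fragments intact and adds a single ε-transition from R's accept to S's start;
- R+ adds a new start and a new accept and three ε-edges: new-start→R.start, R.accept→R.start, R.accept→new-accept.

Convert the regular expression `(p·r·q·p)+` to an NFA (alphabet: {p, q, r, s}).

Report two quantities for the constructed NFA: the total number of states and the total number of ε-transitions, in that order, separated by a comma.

Per subexpression:
Each of the 4 symbol leaves contributes 2 states and 0 ε-transitions.
  p·r·q·p : 8 states, 3 ε-transitions
  (p·r·q·p)+ : 10 states, 6 ε-transitions

10, 6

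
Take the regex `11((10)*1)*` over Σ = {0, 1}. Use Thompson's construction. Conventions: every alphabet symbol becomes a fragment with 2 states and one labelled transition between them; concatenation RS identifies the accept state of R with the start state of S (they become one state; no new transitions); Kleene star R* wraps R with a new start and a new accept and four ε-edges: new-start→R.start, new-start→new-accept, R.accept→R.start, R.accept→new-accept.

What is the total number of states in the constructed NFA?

Bottom-up over the parse tree:
Each of the 5 symbol leaves contributes a 2-state fragment.
  10 : 3 states
  (10)* : 5 states
  (10)*1 : 6 states
  ((10)*1)* : 8 states
  11((10)*1)* : 10 states

10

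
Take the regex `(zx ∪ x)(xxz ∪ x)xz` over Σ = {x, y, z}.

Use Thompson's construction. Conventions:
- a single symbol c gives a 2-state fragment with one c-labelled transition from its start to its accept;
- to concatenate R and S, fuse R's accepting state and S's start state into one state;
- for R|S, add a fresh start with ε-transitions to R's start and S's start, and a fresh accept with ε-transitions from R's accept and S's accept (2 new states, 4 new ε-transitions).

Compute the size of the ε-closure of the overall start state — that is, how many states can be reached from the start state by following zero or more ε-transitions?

Let C(F) = |ε-closure(F.start)| within fragment F, and note whether F accepts ε. Symbol fragments have C = 1 and do not accept ε. Then:
  zx → same as the first factor's closure: |closure| = 1
  zx ∪ x → new start ε-reaches every alternative's start; none of them accept ε, so the new accept is not reached: |closure| = 1 + 1 + 1 = 3
  xxz → |closure| equals the left operand's closure size = 1 (its accept is not ε-reachable, so the closure stops there)
  xxz ∪ x → new start ε-reaches every alternative's start; none of them accept ε, so the new accept is not reached: |closure| = 1 + 1 + 1 = 3
  (zx ∪ x)(xxz ∪ x)xz → same as the first factor's closure: |closure| = 3

3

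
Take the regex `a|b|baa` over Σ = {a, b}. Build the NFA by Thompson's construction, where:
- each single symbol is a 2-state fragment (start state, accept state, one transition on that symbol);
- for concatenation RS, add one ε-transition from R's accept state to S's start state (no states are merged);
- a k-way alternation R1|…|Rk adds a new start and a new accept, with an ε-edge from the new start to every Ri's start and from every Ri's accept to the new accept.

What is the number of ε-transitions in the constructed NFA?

Recursing over subexpressions:
Each of the 5 symbol leaves contributes 0 ε-transitions.
  baa = 2 ε-transitions
  a|b|baa = 8 ε-transitions

8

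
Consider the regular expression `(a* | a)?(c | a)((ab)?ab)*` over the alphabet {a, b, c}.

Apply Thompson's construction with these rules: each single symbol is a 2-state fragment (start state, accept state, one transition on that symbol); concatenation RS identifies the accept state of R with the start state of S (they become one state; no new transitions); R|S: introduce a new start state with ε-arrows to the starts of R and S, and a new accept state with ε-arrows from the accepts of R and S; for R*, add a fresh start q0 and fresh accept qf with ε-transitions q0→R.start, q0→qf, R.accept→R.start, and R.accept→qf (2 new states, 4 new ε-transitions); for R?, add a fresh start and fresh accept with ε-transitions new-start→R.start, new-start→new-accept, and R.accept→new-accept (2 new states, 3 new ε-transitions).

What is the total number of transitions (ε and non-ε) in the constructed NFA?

30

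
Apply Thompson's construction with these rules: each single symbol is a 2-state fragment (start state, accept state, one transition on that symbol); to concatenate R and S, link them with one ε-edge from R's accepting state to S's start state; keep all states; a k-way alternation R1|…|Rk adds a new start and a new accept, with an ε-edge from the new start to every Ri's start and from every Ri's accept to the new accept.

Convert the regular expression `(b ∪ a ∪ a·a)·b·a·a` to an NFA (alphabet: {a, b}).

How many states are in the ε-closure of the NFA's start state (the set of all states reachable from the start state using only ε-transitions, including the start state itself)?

Let C(F) = |ε-closure(F.start)| within fragment F, and note whether F accepts ε. Symbol fragments have C = 1 and do not accept ε. Then:
  a·a : C equals the left operand's closure size = 1 (its accept is not ε-reachable, so the closure stops there)
  b ∪ a ∪ a·a : new start ε-reaches every alternative's start; none of them accept ε, so the new accept is not reached: C = 1 + 1 + 1 + 1 = 4
  (b ∪ a ∪ a·a)·b·a·a : same as the first factor's closure: C = 4

4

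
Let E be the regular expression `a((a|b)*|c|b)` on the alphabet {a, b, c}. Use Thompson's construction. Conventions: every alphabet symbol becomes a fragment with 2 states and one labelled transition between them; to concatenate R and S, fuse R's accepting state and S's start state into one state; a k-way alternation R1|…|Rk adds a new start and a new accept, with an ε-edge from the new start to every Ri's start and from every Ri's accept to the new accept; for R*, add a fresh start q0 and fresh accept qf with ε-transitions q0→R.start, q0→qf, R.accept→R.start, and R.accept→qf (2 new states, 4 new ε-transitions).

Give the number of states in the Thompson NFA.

Recursing over subexpressions:
Each of the 5 symbol leaves contributes a 2-state fragment.
  a|b : 6 states
  (a|b)* : 8 states
  (a|b)*|c|b : 14 states
  a((a|b)*|c|b) : 15 states

15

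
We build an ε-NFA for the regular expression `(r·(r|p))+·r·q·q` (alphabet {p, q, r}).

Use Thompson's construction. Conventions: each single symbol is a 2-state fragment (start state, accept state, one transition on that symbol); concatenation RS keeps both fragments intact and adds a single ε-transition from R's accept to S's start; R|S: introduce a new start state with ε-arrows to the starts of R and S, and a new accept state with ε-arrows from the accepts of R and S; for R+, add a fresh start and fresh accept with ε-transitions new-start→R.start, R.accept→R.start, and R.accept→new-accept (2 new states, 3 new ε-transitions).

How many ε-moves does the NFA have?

11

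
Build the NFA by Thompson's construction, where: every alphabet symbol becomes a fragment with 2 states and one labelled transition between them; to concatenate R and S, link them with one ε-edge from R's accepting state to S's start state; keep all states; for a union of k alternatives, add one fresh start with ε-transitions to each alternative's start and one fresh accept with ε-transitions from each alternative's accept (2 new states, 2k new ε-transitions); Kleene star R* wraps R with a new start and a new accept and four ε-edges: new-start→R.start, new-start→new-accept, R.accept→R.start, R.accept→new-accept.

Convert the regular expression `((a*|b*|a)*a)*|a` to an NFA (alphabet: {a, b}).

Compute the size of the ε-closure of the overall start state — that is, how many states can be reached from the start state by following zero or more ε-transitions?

17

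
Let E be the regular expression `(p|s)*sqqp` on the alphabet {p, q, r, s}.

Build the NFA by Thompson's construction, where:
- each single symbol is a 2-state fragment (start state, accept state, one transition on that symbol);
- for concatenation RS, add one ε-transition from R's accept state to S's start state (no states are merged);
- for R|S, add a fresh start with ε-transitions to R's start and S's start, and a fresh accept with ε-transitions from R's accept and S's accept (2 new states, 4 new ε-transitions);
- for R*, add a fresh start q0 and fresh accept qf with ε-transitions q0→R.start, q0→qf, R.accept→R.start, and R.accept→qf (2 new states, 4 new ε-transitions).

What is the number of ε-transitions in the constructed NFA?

By structural recursion:
Each of the 6 symbol leaves contributes 0 ε-transitions.
  p|s → 4 ε-transitions
  (p|s)* → 8 ε-transitions
  (p|s)*sqqp → 12 ε-transitions

12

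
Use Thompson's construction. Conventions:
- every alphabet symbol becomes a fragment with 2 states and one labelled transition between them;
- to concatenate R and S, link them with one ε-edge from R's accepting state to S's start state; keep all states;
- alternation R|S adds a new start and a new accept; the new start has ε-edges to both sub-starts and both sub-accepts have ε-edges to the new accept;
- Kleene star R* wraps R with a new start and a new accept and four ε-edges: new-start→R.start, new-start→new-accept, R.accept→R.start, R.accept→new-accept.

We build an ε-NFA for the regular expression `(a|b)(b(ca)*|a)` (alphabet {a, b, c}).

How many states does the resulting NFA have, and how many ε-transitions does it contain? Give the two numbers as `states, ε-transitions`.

By structural recursion:
Each of the 6 symbol leaves contributes 2 states and 0 ε-transitions.
  a|b = 6 states, 4 ε-transitions
  ca = 4 states, 1 ε-transition
  (ca)* = 6 states, 5 ε-transitions
  b(ca)* = 8 states, 6 ε-transitions
  b(ca)*|a = 12 states, 10 ε-transitions
  (a|b)(b(ca)*|a) = 18 states, 15 ε-transitions

18, 15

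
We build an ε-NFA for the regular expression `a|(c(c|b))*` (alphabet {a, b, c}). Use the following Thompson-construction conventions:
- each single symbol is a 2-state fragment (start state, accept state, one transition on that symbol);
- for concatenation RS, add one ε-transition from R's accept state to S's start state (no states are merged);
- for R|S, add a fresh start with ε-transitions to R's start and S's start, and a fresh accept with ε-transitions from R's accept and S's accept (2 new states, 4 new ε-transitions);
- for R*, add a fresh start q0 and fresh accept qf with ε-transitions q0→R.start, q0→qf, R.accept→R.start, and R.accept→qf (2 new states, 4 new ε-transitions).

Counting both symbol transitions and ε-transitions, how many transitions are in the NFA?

Building bottom-up:
Each of the 4 symbol leaves contributes 1 transition (1 symbol, 0 ε).
  c|b → 6 transitions (2 symbol, 4 ε)
  c(c|b) → 8 transitions (3 symbol, 5 ε)
  (c(c|b))* → 12 transitions (3 symbol, 9 ε)
  a|(c(c|b))* → 17 transitions (4 symbol, 13 ε)

17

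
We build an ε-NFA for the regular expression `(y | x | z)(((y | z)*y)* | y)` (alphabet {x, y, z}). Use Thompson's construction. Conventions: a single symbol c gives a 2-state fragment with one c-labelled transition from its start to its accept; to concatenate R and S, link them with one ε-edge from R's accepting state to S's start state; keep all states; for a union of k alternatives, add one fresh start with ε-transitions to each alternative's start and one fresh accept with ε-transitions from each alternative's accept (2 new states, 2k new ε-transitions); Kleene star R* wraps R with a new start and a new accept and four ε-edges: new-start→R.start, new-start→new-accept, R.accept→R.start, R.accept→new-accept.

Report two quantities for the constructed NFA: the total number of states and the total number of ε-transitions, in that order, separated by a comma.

24, 24

By structural recursion:
Each of the 7 symbol leaves contributes 2 states and 0 ε-transitions.
  y | x | z — 8 states, 6 ε-transitions
  y | z — 6 states, 4 ε-transitions
  (y | z)* — 8 states, 8 ε-transitions
  (y | z)*y — 10 states, 9 ε-transitions
  ((y | z)*y)* — 12 states, 13 ε-transitions
  ((y | z)*y)* | y — 16 states, 17 ε-transitions
  (y | x | z)(((y | z)*y)* | y) — 24 states, 24 ε-transitions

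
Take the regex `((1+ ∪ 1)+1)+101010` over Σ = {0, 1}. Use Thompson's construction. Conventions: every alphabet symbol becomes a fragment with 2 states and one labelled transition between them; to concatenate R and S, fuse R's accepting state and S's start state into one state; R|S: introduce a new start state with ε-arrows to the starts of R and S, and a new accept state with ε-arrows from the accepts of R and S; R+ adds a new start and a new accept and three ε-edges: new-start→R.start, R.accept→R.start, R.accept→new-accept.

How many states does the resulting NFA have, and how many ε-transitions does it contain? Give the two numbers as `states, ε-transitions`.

19, 13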